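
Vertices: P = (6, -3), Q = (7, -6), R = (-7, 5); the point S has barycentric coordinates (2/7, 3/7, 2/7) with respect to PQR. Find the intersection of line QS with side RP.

Line QS meets RP where the Q-coordinate vanishes; zeroing S's Q-weight and renormalizing leaves R, P-weights 2/7 : 2/7 → (1/2, 1/2).
So T = (1/2)·R + (1/2)·P = (-1/2, 1).

(-1/2, 1)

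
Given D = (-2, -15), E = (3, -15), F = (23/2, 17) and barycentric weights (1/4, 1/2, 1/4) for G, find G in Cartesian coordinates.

G = (1/4)·D + (1/2)·E + (1/4)·F.
x-coordinate: (1/4)·(-2) + (1/2)·3 + (1/4)·(23/2) = 31/8.
y-coordinate: (1/4)·(-15) + (1/2)·(-15) + (1/4)·17 = -7.

(31/8, -7)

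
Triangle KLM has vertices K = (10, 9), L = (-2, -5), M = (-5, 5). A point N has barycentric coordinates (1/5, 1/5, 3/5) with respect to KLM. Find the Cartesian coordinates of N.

N = (1/5)·K + (1/5)·L + (3/5)·M.
x-coordinate: (1/5)·10 + (1/5)·(-2) + (3/5)·(-5) = -7/5.
y-coordinate: (1/5)·9 + (1/5)·(-5) + (3/5)·5 = 19/5.

(-7/5, 19/5)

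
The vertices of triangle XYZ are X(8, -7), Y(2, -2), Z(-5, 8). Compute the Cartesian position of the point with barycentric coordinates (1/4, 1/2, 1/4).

W = (1/4)·X + (1/2)·Y + (1/4)·Z.
x-coordinate: (1/4)·8 + (1/2)·2 + (1/4)·(-5) = 7/4.
y-coordinate: (1/4)·(-7) + (1/2)·(-2) + (1/4)·8 = -3/4.

(7/4, -3/4)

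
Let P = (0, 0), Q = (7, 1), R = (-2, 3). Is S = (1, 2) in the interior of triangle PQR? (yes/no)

yes

Barycentric coordinates of S: (3/23, 7/23, 13/23).
The three coordinates are positive, positive, positive; a point is interior exactly when all three are positive.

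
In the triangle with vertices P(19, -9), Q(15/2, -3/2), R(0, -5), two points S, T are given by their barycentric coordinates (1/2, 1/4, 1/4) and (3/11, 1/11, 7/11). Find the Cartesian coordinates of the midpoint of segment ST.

Barycentric coordinates of the midpoint are the average: (17/44, 15/88, 39/88).
Converting: (17/44)·P + (15/88)·Q + (39/88)·R = (1517/176, -1047/176).

(1517/176, -1047/176)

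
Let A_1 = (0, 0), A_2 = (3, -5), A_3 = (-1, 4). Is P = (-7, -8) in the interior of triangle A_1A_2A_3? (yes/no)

no

Barycentric coordinates of P: (102/7, -36/7, -59/7).
The three coordinates are positive, negative, negative; a point is interior exactly when all three are positive.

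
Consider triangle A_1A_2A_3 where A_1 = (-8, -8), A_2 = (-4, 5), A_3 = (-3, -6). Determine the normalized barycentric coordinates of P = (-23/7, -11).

(1/7, -3/7, 9/7)

Signed area of the reference triangle: [A_1A_2A_3] = ½·((-8)·(5−(-6)) + (-4)·(-6−(-8)) + (-3)·(-8−5)) = ½·(-88 − 8 + 39) = -57/2.
[PA_2A_3] = ½·((-23/7)·(5−(-6)) + (-4)·(-6−(-11)) + (-3)·(-11−5)) = ½·(-253/7 − 20 + 48) = -57/14, so the A_1-coordinate is (-57/14)/(-57/2) = 1/7.
[A_1PA_3] = ½·((-8)·(-11−(-6)) + (-23/7)·(-6−(-8)) + (-3)·(-8−(-11))) = ½·(40 − 46/7 − 9) = 171/14, so the A_2-coordinate is -3/7.
[A_1A_2P] = ½·((-8)·(5−(-11)) + (-4)·(-11−(-8)) + (-23/7)·(-8−5)) = ½·(-128 + 12 + 299/7) = -513/14, so the A_3-coordinate is 9/7.
Check: 1/7 − 3/7 + 9/7 = 1.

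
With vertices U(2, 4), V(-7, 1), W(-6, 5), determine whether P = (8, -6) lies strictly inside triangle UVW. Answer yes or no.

Barycentric coordinates of P: (67/33, 74/33, -36/11).
The three coordinates are positive, positive, negative; a point is interior exactly when all three are positive.

no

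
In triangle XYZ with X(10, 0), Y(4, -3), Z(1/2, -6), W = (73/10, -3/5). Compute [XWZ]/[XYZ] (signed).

[XYZ] = ½·(10·(-3−(-6)) + 4·(-6−0) + (1/2)·(0−(-3))) = ½·(30 − 24 + 3/2) = 15/4.
[XWZ] = ½·(10·(-3/5−(-6)) + (73/10)·(-6−0) + (1/2)·(0−(-3/5))) = ½·(54 − 219/5 + 3/10) = 21/4, so the ratio is (21/4)/(15/4) = 7/5.

7/5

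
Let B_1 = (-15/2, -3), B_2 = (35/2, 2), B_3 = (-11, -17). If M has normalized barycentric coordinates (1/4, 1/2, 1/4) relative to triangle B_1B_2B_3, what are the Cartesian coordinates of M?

(33/8, -4)

M = (1/4)·B_1 + (1/2)·B_2 + (1/4)·B_3.
x-coordinate: (1/4)·(-15/2) + (1/2)·(35/2) + (1/4)·(-11) = 33/8.
y-coordinate: (1/4)·(-3) + (1/2)·2 + (1/4)·(-17) = -4.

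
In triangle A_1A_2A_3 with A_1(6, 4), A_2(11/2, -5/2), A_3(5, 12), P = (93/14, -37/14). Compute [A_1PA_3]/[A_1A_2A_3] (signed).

1/7

[A_1A_2A_3] = ½·(6·(-5/2−12) + (11/2)·(12−4) + 5·(4−(-5/2))) = ½·(-87 + 44 + 65/2) = -21/4.
[A_1PA_3] = ½·(6·(-37/14−12) + (93/14)·(12−4) + 5·(4−(-37/14))) = ½·(-615/7 + 372/7 + 465/14) = -3/4, so the ratio is (-3/4)/(-21/4) = 1/7.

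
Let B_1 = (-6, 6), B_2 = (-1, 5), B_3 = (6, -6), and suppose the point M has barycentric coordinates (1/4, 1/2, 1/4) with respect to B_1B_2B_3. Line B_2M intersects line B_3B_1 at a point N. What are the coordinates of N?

Line B_2M meets B_3B_1 where the B_2-coordinate vanishes; zeroing M's B_2-weight and renormalizing leaves B_3, B_1-weights 1/4 : 1/4 → (1/2, 1/2).
So N = (1/2)·B_3 + (1/2)·B_1 = (0, 0).

(0, 0)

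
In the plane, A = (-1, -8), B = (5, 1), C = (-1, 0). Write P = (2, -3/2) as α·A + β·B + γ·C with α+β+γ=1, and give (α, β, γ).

(1/4, 1/2, 1/4)

Signed area of the reference triangle: [ABC] = ½·((-1)·(1−0) + 5·(0−(-8)) + (-1)·(-8−1)) = ½·(-1 + 40 + 9) = 24.
[PBC] = ½·(2·(1−0) + 5·(0−(-3/2)) + (-1)·(-3/2−1)) = ½·(2 + 15/2 + 5/2) = 6, so the A-coordinate is 6/24 = 1/4.
[APC] = ½·((-1)·(-3/2−0) + 2·(0−(-8)) + (-1)·(-8−(-3/2))) = ½·(3/2 + 16 + 13/2) = 12, so the B-coordinate is 1/2.
[ABP] = ½·((-1)·(1−(-3/2)) + 5·(-3/2−(-8)) + 2·(-8−1)) = ½·(-5/2 + 65/2 − 18) = 6, so the C-coordinate is 1/4.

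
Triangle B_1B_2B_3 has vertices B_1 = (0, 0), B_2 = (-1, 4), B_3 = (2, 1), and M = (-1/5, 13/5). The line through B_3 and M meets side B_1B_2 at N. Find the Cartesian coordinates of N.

(-3/4, 3)

Barycentric coordinates of M with respect to B_1B_2B_3: (1/5, 3/5, 1/5).
On side B_1B_2 the B_3-coordinate is zero; dropping M's B_3-weight 1/5 and renormalizing the remaining 1/5 : 3/5 gives weights 1/4, 3/4 on B_1, B_2.
N = (1/4)·(0, 0) + (3/4)·(-1, 4) = (-3/4, 3).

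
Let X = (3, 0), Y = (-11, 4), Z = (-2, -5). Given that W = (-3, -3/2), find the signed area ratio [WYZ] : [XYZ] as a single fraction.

[XYZ] = ½·(3·(4−(-5)) + (-11)·(-5−0) + (-2)·(0−4)) = ½·(27 + 55 + 8) = 45.
[WYZ] = ½·((-3)·(4−(-5)) + (-11)·(-5−(-3/2)) + (-2)·(-3/2−4)) = ½·(-27 + 77/2 + 11) = 45/4, so the ratio is (45/4)/45 = 1/4.

1/4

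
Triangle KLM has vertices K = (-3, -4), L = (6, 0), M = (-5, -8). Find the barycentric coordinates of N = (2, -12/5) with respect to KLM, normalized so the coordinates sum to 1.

(1/5, 3/5, 1/5)

Signed area of the reference triangle: [KLM] = ½·((-3)·(0−(-8)) + 6·(-8−(-4)) + (-5)·(-4−0)) = ½·(-24 − 24 + 20) = -14.
[NLM] = ½·(2·(0−(-8)) + 6·(-8−(-12/5)) + (-5)·(-12/5−0)) = ½·(16 − 168/5 + 12) = -14/5, so the K-coordinate is (-14/5)/(-14) = 1/5.
[KNM] = ½·((-3)·(-12/5−(-8)) + 2·(-8−(-4)) + (-5)·(-4−(-12/5))) = ½·(-84/5 − 8 + 8) = -42/5, so the L-coordinate is 3/5.
[KLN] = ½·((-3)·(0−(-12/5)) + 6·(-12/5−(-4)) + 2·(-4−0)) = ½·(-36/5 + 48/5 − 8) = -14/5, so the M-coordinate is 1/5.
Check: 1/5 + 3/5 + 1/5 = 1.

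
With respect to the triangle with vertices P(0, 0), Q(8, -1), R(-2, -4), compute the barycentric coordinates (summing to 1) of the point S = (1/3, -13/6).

Signed area of the reference triangle: [PQR] = ½·(0·(-1−(-4)) + 8·(-4−0) + (-2)·(0−(-1))) = ½·(0 − 32 − 2) = -17.
[SQR] = ½·((1/3)·(-1−(-4)) + 8·(-4−(-13/6)) + (-2)·(-13/6−(-1))) = ½·(1 − 44/3 + 7/3) = -17/3, so the P-coordinate is (-17/3)/(-17) = 1/3.
[PSR] = ½·(0·(-13/6−(-4)) + (1/3)·(-4−0) + (-2)·(0−(-13/6))) = ½·(0 − 4/3 − 13/3) = -17/6, so the Q-coordinate is 1/6.
[PQS] = ½·(0·(-1−(-13/6)) + 8·(-13/6−0) + (1/3)·(0−(-1))) = ½·(0 − 52/3 + 1/3) = -17/2, so the R-coordinate is 1/2.

(1/3, 1/6, 1/2)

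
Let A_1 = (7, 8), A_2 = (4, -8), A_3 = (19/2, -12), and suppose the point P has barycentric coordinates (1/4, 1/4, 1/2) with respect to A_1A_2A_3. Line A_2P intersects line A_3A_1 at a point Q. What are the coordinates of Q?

Line A_2P meets A_3A_1 where the A_2-coordinate vanishes; zeroing P's A_2-weight and renormalizing leaves A_3, A_1-weights 1/2 : 1/4 → (2/3, 1/3).
So Q = (2/3)·A_3 + (1/3)·A_1 = (26/3, -16/3).

(26/3, -16/3)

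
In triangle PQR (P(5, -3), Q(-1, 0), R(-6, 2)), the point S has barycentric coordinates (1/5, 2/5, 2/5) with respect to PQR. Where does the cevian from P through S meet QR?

Line PS meets QR where the P-coordinate vanishes; zeroing S's P-weight and renormalizing leaves Q, R-weights 2/5 : 2/5 → (1/2, 1/2).
So T = (1/2)·Q + (1/2)·R = (-7/2, 1).

(-7/2, 1)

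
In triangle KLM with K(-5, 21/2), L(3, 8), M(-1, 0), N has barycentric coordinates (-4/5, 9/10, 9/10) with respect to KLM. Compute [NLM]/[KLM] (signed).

-4/5

The signed ratio [NLM]/[KLM] equals the barycentric coordinate of N at vertex K, which is -4/5.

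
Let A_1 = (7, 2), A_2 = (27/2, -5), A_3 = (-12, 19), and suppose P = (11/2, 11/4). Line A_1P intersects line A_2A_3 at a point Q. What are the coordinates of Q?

Barycentric coordinates of P with respect to A_1A_2A_3: (1/4, 1/2, 1/4).
On side A_2A_3 the A_1-coordinate is zero; dropping P's A_1-weight 1/4 and renormalizing the remaining 1/2 : 1/4 gives weights 2/3, 1/3 on A_2, A_3.
Q = (2/3)·(27/2, -5) + (1/3)·(-12, 19) = (5, 3).

(5, 3)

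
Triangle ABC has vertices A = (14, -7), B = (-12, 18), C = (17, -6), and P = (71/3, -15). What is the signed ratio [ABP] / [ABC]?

[ABC] = ½·(14·(18−(-6)) + (-12)·(-6−(-7)) + 17·(-7−18)) = ½·(336 − 12 − 425) = -101/2.
[ABP] = ½·(14·(18−(-15)) + (-12)·(-15−(-7)) + (71/3)·(-7−18)) = ½·(462 + 96 − 1775/3) = -101/6, so the ratio is (-101/6)/(-101/2) = 1/3.

1/3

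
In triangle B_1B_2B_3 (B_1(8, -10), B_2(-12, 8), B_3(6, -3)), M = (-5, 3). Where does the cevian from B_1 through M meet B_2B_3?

(-48/7, 34/7)

Barycentric coordinates of M with respect to B_1B_2B_3: (1/8, 5/8, 1/4).
On side B_2B_3 the B_1-coordinate is zero; dropping M's B_1-weight 1/8 and renormalizing the remaining 5/8 : 1/4 gives weights 5/7, 2/7 on B_2, B_3.
N = (5/7)·(-12, 8) + (2/7)·(6, -3) = (-48/7, 34/7).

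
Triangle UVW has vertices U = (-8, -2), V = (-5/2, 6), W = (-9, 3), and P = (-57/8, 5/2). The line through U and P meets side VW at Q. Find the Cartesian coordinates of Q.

(-41/6, 4)

Barycentric coordinates of P with respect to UVW: (1/4, 1/4, 1/2).
On side VW the U-coordinate is zero; dropping P's U-weight 1/4 and renormalizing the remaining 1/4 : 1/2 gives weights 1/3, 2/3 on V, W.
Q = (1/3)·(-5/2, 6) + (2/3)·(-9, 3) = (-41/6, 4).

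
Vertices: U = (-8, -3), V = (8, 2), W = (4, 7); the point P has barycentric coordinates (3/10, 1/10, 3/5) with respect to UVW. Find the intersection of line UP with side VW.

Line UP meets VW where the U-coordinate vanishes; zeroing P's U-weight and renormalizing leaves V, W-weights 1/10 : 3/5 → (1/7, 6/7).
So Q = (1/7)·V + (6/7)·W = (32/7, 44/7).

(32/7, 44/7)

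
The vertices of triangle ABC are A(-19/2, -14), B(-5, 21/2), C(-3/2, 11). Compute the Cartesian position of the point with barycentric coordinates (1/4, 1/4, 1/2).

(-35/8, 37/8)

P = (1/4)·A + (1/4)·B + (1/2)·C.
x-coordinate: (1/4)·(-19/2) + (1/4)·(-5) + (1/2)·(-3/2) = -35/8.
y-coordinate: (1/4)·(-14) + (1/4)·(21/2) + (1/2)·11 = 37/8.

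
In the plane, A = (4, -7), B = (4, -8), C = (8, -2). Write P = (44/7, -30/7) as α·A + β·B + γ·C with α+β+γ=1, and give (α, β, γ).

(2/7, 1/7, 4/7)

Signed area of the reference triangle: [ABC] = ½·(4·(-8−(-2)) + 4·(-2−(-7)) + 8·(-7−(-8))) = ½·(-24 + 20 + 8) = 2.
[PBC] = ½·((44/7)·(-8−(-2)) + 4·(-2−(-30/7)) + 8·(-30/7−(-8))) = ½·(-264/7 + 64/7 + 208/7) = 4/7, so the A-coordinate is (4/7)/2 = 2/7.
[APC] = ½·(4·(-30/7−(-2)) + (44/7)·(-2−(-7)) + 8·(-7−(-30/7))) = ½·(-64/7 + 220/7 − 152/7) = 2/7, so the B-coordinate is 1/7.
[ABP] = ½·(4·(-8−(-30/7)) + 4·(-30/7−(-7)) + (44/7)·(-7−(-8))) = ½·(-104/7 + 76/7 + 44/7) = 8/7, so the C-coordinate is 4/7.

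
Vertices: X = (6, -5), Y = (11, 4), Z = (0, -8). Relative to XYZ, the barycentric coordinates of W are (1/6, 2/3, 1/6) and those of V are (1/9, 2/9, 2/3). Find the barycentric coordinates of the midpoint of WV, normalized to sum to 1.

(5/36, 4/9, 5/12)

Since both coordinate triples sum to 1, the midpoint's barycentrics are the componentwise average.
(1/6+1/9)/2 = 5/36; similarly 4/9 and 5/12.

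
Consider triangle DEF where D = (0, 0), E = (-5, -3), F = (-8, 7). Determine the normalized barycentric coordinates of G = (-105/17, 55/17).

(2/17, 5/17, 10/17)

Signed area of the reference triangle: [DEF] = ½·(0·(-3−7) + (-5)·(7−0) + (-8)·(0−(-3))) = ½·(0 − 35 − 24) = -59/2.
[GEF] = ½·((-105/17)·(-3−7) + (-5)·(7−(55/17)) + (-8)·(55/17−(-3))) = ½·(1050/17 − 320/17 − 848/17) = -59/17, so the D-coordinate is (-59/17)/(-59/2) = 2/17.
[DGF] = ½·(0·(55/17−7) + (-105/17)·(7−0) + (-8)·(0−(55/17))) = ½·(0 − 735/17 + 440/17) = -295/34, so the E-coordinate is 5/17.
[DEG] = ½·(0·(-3−(55/17)) + (-5)·(55/17−0) + (-105/17)·(0−(-3))) = ½·(0 − 275/17 − 315/17) = -295/17, so the F-coordinate is 10/17.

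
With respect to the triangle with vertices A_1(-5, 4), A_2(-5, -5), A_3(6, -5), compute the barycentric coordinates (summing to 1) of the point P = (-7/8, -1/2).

Signed area of the reference triangle: [A_1A_2A_3] = ½·((-5)·(-5−(-5)) + (-5)·(-5−4) + 6·(4−(-5))) = ½·(0 + 45 + 54) = 99/2.
[PA_2A_3] = ½·((-7/8)·(-5−(-5)) + (-5)·(-5−(-1/2)) + 6·(-1/2−(-5))) = ½·(0 + 45/2 + 27) = 99/4, so the A_1-coordinate is (99/4)/(99/2) = 1/2.
[A_1PA_3] = ½·((-5)·(-1/2−(-5)) + (-7/8)·(-5−4) + 6·(4−(-1/2))) = ½·(-45/2 + 63/8 + 27) = 99/16, so the A_2-coordinate is 1/8.
[A_1A_2P] = ½·((-5)·(-5−(-1/2)) + (-5)·(-1/2−4) + (-7/8)·(4−(-5))) = ½·(45/2 + 45/2 − 63/8) = 297/16, so the A_3-coordinate is 3/8.
Check: 1/2 + 1/8 + 3/8 = 1.

(1/2, 1/8, 3/8)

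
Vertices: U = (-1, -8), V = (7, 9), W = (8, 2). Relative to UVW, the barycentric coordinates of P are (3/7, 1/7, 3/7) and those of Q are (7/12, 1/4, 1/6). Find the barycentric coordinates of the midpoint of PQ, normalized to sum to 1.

(85/168, 11/56, 25/84)

Since both coordinate triples sum to 1, the midpoint's barycentrics are the componentwise average.
(3/7+7/12)/2 = 85/168; similarly 11/56 and 25/84.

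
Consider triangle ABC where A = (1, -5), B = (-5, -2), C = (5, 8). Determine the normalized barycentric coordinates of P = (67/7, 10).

(2/7, -4/7, 9/7)

Signed area of the reference triangle: [ABC] = ½·(1·(-2−8) + (-5)·(8−(-5)) + 5·(-5−(-2))) = ½·(-10 − 65 − 15) = -45.
[PBC] = ½·((67/7)·(-2−8) + (-5)·(8−10) + 5·(10−(-2))) = ½·(-670/7 + 10 + 60) = -90/7, so the A-coordinate is (-90/7)/(-45) = 2/7.
[APC] = ½·(1·(10−8) + (67/7)·(8−(-5)) + 5·(-5−10)) = ½·(2 + 871/7 − 75) = 180/7, so the B-coordinate is -4/7.
[ABP] = ½·(1·(-2−10) + (-5)·(10−(-5)) + (67/7)·(-5−(-2))) = ½·(-12 − 75 − 201/7) = -405/7, so the C-coordinate is 9/7.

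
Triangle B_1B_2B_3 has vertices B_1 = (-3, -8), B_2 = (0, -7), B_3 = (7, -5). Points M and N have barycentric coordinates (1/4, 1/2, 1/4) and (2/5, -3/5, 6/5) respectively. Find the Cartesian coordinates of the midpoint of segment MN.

(41/10, -47/8)

Barycentric coordinates of the midpoint are the average: (13/40, -1/20, 29/40).
Converting: (13/40)·B_1 + (-1/20)·B_2 + (29/40)·B_3 = (41/10, -47/8).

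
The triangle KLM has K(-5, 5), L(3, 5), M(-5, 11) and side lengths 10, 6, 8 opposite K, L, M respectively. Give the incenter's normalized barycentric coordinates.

(5/12, 1/4, 1/3)

The incenter has barycentric coordinates proportional to the opposite side lengths: (10 : 6 : 8).
Normalizing by 10+6+8 = 24 gives (5/12, 1/4, 1/3).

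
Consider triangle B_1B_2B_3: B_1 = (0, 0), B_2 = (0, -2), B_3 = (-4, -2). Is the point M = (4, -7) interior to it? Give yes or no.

Barycentric coordinates of M: (-5/2, 9/2, -1).
The three coordinates are negative, positive, negative; a point is interior exactly when all three are positive.

no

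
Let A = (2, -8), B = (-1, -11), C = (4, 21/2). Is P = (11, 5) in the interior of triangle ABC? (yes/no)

no

Barycentric coordinates of P: (356/99, -281/99, 8/33).
The three coordinates are positive, negative, positive; a point is interior exactly when all three are positive.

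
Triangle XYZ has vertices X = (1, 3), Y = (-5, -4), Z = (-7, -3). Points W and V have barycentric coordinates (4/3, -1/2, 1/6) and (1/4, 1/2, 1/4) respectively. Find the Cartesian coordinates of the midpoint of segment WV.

(-2/3, 7/4)

Barycentric coordinates of the midpoint are the average: (19/24, 0, 5/24).
Converting: (19/24)·X + 0·Y + (5/24)·Z = (-2/3, 7/4).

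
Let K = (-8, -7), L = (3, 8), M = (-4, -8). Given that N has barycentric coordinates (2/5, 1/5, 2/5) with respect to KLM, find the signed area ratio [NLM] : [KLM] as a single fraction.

2/5

The signed ratio [NLM]/[KLM] equals the barycentric coordinate of N at vertex K, which is 2/5.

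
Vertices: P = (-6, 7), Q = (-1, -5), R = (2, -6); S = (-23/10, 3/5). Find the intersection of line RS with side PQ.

(-31/6, 5)

Barycentric coordinates of S with respect to PQR: (1/2, 1/10, 2/5).
On side PQ the R-coordinate is zero; dropping S's R-weight 2/5 and renormalizing the remaining 1/2 : 1/10 gives weights 5/6, 1/6 on P, Q.
T = (5/6)·(-6, 7) + (1/6)·(-1, -5) = (-31/6, 5).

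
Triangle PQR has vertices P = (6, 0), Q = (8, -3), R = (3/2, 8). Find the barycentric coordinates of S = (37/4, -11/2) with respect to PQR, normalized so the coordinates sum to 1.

(1, 1/2, -1/2)

Signed area of the reference triangle: [PQR] = ½·(6·(-3−8) + 8·(8−0) + (3/2)·(0−(-3))) = ½·(-66 + 64 + 9/2) = 5/4.
[SQR] = ½·((37/4)·(-3−8) + 8·(8−(-11/2)) + (3/2)·(-11/2−(-3))) = ½·(-407/4 + 108 − 15/4) = 5/4, so the P-coordinate is (5/4)/(5/4) = 1.
[PSR] = ½·(6·(-11/2−8) + (37/4)·(8−0) + (3/2)·(0−(-11/2))) = ½·(-81 + 74 + 33/4) = 5/8, so the Q-coordinate is 1/2.
[PQS] = ½·(6·(-3−(-11/2)) + 8·(-11/2−0) + (37/4)·(0−(-3))) = ½·(15 − 44 + 111/4) = -5/8, so the R-coordinate is -1/2.
Check: 1 + 1/2 − 1/2 = 1.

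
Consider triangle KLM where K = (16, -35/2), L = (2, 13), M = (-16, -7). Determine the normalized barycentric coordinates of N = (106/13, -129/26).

(7/13, 5/13, 1/13)

Signed area of the reference triangle: [KLM] = ½·(16·(13−(-7)) + 2·(-7−(-35/2)) + (-16)·(-35/2−13)) = ½·(320 + 21 + 488) = 829/2.
[NLM] = ½·((106/13)·(13−(-7)) + 2·(-7−(-129/26)) + (-16)·(-129/26−13)) = ½·(2120/13 − 53/13 + 3736/13) = 5803/26, so the K-coordinate is (5803/26)/(829/2) = 7/13.
[KNM] = ½·(16·(-129/26−(-7)) + (106/13)·(-7−(-35/2)) + (-16)·(-35/2−(-129/26))) = ½·(424/13 + 1113/13 + 2608/13) = 4145/26, so the L-coordinate is 5/13.
[KLN] = ½·(16·(13−(-129/26)) + 2·(-129/26−(-35/2)) + (106/13)·(-35/2−13)) = ½·(3736/13 + 326/13 − 3233/13) = 829/26, so the M-coordinate is 1/13.
Check: 7/13 + 5/13 + 1/13 = 1.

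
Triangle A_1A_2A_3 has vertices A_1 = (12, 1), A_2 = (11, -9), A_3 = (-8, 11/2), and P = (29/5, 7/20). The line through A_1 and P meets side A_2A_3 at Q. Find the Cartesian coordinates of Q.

(-2/5, -3/10)

Barycentric coordinates of P with respect to A_1A_2A_3: (1/2, 1/5, 3/10).
On side A_2A_3 the A_1-coordinate is zero; dropping P's A_1-weight 1/2 and renormalizing the remaining 1/5 : 3/10 gives weights 2/5, 3/5 on A_2, A_3.
Q = (2/5)·(11, -9) + (3/5)·(-8, 11/2) = (-2/5, -3/10).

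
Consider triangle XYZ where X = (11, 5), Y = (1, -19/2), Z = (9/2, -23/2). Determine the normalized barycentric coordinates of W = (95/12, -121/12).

Signed area of the reference triangle: [XYZ] = ½·(11·(-19/2−(-23/2)) + 1·(-23/2−5) + (9/2)·(5−(-19/2))) = ½·(22 − 33/2 + 261/4) = 283/8.
[WYZ] = ½·((95/12)·(-19/2−(-23/2)) + 1·(-23/2−(-121/12)) + (9/2)·(-121/12−(-19/2))) = ½·(95/6 − 17/12 − 21/8) = 283/48, so the X-coordinate is (283/48)/(283/8) = 1/6.
[XWZ] = ½·(11·(-121/12−(-23/2)) + (95/12)·(-23/2−5) + (9/2)·(5−(-121/12))) = ½·(187/12 − 1045/8 + 543/8) = -283/12, so the Y-coordinate is -2/3.
[XYW] = ½·(11·(-19/2−(-121/12)) + 1·(-121/12−5) + (95/12)·(5−(-19/2))) = ½·(77/12 − 181/12 + 2755/24) = 849/16, so the Z-coordinate is 3/2.

(1/6, -2/3, 3/2)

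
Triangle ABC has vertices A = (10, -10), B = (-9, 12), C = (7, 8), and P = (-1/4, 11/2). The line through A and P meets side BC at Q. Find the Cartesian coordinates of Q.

Barycentric coordinates of P with respect to ABC: (1/4, 1/2, 1/4).
On side BC the A-coordinate is zero; dropping P's A-weight 1/4 and renormalizing the remaining 1/2 : 1/4 gives weights 2/3, 1/3 on B, C.
Q = (2/3)·(-9, 12) + (1/3)·(7, 8) = (-11/3, 32/3).

(-11/3, 32/3)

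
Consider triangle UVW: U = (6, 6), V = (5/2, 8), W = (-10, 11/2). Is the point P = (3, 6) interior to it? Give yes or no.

yes

Barycentric coordinates of P: (7/9, 2/45, 8/45).
The three coordinates are positive, positive, positive; a point is interior exactly when all three are positive.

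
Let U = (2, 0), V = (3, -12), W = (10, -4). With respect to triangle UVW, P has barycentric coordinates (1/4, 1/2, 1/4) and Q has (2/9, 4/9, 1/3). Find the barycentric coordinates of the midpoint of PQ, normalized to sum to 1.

Since both coordinate triples sum to 1, the midpoint's barycentrics are the componentwise average.
(1/4+2/9)/2 = 17/72; similarly 17/36 and 7/24.

(17/72, 17/36, 7/24)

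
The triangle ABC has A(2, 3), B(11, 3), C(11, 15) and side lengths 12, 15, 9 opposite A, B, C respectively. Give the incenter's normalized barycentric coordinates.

The incenter has barycentric coordinates proportional to the opposite side lengths: (12 : 15 : 9).
Normalizing by 12+15+9 = 36 gives (1/3, 5/12, 1/4).

(1/3, 5/12, 1/4)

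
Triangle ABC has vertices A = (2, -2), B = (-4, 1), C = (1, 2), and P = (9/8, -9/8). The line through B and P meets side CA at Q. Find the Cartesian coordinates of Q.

Barycentric coordinates of P with respect to ABC: (3/4, 1/8, 1/8).
On side CA the B-coordinate is zero; dropping P's B-weight 1/8 and renormalizing the remaining 1/8 : 3/4 gives weights 1/7, 6/7 on C, A.
Q = (1/7)·(1, 2) + (6/7)·(2, -2) = (13/7, -10/7).

(13/7, -10/7)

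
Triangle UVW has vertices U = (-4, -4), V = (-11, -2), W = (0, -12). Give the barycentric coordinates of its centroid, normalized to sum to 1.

(1/3, 1/3, 1/3)

The centroid is the average of the vertices, so each weight is 1/3.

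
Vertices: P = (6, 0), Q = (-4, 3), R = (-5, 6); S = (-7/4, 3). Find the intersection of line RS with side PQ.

(-2/3, 2)

Barycentric coordinates of S with respect to PQR: (1/4, 1/2, 1/4).
On side PQ the R-coordinate is zero; dropping S's R-weight 1/4 and renormalizing the remaining 1/4 : 1/2 gives weights 1/3, 2/3 on P, Q.
T = (1/3)·(6, 0) + (2/3)·(-4, 3) = (-2/3, 2).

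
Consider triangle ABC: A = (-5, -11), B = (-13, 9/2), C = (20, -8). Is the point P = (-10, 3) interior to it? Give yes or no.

yes

Barycentric coordinates of P: (24/823, 730/823, 69/823).
The three coordinates are positive, positive, positive; a point is interior exactly when all three are positive.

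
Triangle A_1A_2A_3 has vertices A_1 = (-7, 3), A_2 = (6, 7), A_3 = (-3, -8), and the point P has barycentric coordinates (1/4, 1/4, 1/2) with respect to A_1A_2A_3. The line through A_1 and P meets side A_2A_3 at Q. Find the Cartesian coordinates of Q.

Line A_1P meets A_2A_3 where the A_1-coordinate vanishes; zeroing P's A_1-weight and renormalizing leaves A_2, A_3-weights 1/4 : 1/2 → (1/3, 2/3).
So Q = (1/3)·A_2 + (2/3)·A_3 = (0, -3).

(0, -3)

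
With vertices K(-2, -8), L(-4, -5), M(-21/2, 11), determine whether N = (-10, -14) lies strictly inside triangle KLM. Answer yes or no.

Barycentric coordinates of N: (-309/25, 406/25, -72/25).
The three coordinates are negative, positive, negative; a point is interior exactly when all three are positive.

no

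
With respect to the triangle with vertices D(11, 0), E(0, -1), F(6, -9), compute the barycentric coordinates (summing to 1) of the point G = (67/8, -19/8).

(5/8, 1/8, 1/4)

Signed area of the reference triangle: [DEF] = ½·(11·(-1−(-9)) + 0·(-9−0) + 6·(0−(-1))) = ½·(88 + 0 + 6) = 47.
[GEF] = ½·((67/8)·(-1−(-9)) + 0·(-9−(-19/8)) + 6·(-19/8−(-1))) = ½·(67 + 0 − 33/4) = 235/8, so the D-coordinate is (235/8)/47 = 5/8.
[DGF] = ½·(11·(-19/8−(-9)) + (67/8)·(-9−0) + 6·(0−(-19/8))) = ½·(583/8 − 603/8 + 57/4) = 47/8, so the E-coordinate is 1/8.
[DEG] = ½·(11·(-1−(-19/8)) + 0·(-19/8−0) + (67/8)·(0−(-1))) = ½·(121/8 + 0 + 67/8) = 47/4, so the F-coordinate is 1/4.
Check: 5/8 + 1/8 + 1/4 = 1.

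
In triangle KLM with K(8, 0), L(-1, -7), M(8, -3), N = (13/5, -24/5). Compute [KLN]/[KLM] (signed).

1/5

[KLM] = ½·(8·(-7−(-3)) + (-1)·(-3−0) + 8·(0−(-7))) = ½·(-32 + 3 + 56) = 27/2.
[KLN] = ½·(8·(-7−(-24/5)) + (-1)·(-24/5−0) + (13/5)·(0−(-7))) = ½·(-88/5 + 24/5 + 91/5) = 27/10, so the ratio is (27/10)/(27/2) = 1/5.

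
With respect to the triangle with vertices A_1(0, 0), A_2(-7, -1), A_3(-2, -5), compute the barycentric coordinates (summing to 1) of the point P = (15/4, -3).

(1, -3/4, 3/4)

Signed area of the reference triangle: [A_1A_2A_3] = ½·(0·(-1−(-5)) + (-7)·(-5−0) + (-2)·(0−(-1))) = ½·(0 + 35 − 2) = 33/2.
[PA_2A_3] = ½·((15/4)·(-1−(-5)) + (-7)·(-5−(-3)) + (-2)·(-3−(-1))) = ½·(15 + 14 + 4) = 33/2, so the A_1-coordinate is (33/2)/(33/2) = 1.
[A_1PA_3] = ½·(0·(-3−(-5)) + (15/4)·(-5−0) + (-2)·(0−(-3))) = ½·(0 − 75/4 − 6) = -99/8, so the A_2-coordinate is -3/4.
[A_1A_2P] = ½·(0·(-1−(-3)) + (-7)·(-3−0) + (15/4)·(0−(-1))) = ½·(0 + 21 + 15/4) = 99/8, so the A_3-coordinate is 3/4.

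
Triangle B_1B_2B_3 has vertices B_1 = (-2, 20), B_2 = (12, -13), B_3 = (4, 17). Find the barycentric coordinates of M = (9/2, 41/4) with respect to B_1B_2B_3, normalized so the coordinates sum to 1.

(1/4, 1/4, 1/2)

Signed area of the reference triangle: [B_1B_2B_3] = ½·((-2)·(-13−17) + 12·(17−20) + 4·(20−(-13))) = ½·(60 − 36 + 132) = 78.
[MB_2B_3] = ½·((9/2)·(-13−17) + 12·(17−(41/4)) + 4·(41/4−(-13))) = ½·(-135 + 81 + 93) = 39/2, so the B_1-coordinate is (39/2)/78 = 1/4.
[B_1MB_3] = ½·((-2)·(41/4−17) + (9/2)·(17−20) + 4·(20−(41/4))) = ½·(27/2 − 27/2 + 39) = 39/2, so the B_2-coordinate is 1/4.
[B_1B_2M] = ½·((-2)·(-13−(41/4)) + 12·(41/4−20) + (9/2)·(20−(-13))) = ½·(93/2 − 117 + 297/2) = 39, so the B_3-coordinate is 1/2.
Check: 1/4 + 1/4 + 1/2 = 1.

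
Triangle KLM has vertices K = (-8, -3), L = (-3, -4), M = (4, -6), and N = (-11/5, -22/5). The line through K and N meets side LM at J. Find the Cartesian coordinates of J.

Barycentric coordinates of N with respect to KLM: (2/5, 1/5, 2/5).
On side LM the K-coordinate is zero; dropping N's K-weight 2/5 and renormalizing the remaining 1/5 : 2/5 gives weights 1/3, 2/3 on L, M.
J = (1/3)·(-3, -4) + (2/3)·(4, -6) = (5/3, -16/3).

(5/3, -16/3)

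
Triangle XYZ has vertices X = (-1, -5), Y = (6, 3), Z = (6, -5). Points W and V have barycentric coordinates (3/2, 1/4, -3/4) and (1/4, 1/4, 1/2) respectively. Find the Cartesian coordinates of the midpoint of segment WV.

Barycentric coordinates of the midpoint are the average: (7/8, 1/4, -1/8).
Converting: (7/8)·X + (1/4)·Y + (-1/8)·Z = (-1/8, -3).

(-1/8, -3)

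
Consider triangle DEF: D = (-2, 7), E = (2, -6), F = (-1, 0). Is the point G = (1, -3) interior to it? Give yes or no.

Barycentric coordinates of G: (1/5, 11/15, 1/15).
The three coordinates are positive, positive, positive; a point is interior exactly when all three are positive.

yes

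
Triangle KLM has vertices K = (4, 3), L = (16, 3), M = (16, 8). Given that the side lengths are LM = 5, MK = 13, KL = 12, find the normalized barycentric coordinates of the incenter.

The incenter has barycentric coordinates proportional to the opposite side lengths: (5 : 13 : 12).
Normalizing by 5+13+12 = 30 gives (1/6, 13/30, 2/5).

(1/6, 13/30, 2/5)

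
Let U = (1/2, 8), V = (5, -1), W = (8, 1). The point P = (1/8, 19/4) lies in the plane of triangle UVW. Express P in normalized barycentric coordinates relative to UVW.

(3/4, 3/4, -1/2)

Signed area of the reference triangle: [UVW] = ½·((1/2)·(-1−1) + 5·(1−8) + 8·(8−(-1))) = ½·(-1 − 35 + 72) = 18.
[PVW] = ½·((1/8)·(-1−1) + 5·(1−(19/4)) + 8·(19/4−(-1))) = ½·(-1/4 − 75/4 + 46) = 27/2, so the U-coordinate is (27/2)/18 = 3/4.
[UPW] = ½·((1/2)·(19/4−1) + (1/8)·(1−8) + 8·(8−(19/4))) = ½·(15/8 − 7/8 + 26) = 27/2, so the V-coordinate is 3/4.
[UVP] = ½·((1/2)·(-1−(19/4)) + 5·(19/4−8) + (1/8)·(8−(-1))) = ½·(-23/8 − 65/4 + 9/8) = -9, so the W-coordinate is -1/2.
Check: 3/4 + 3/4 − 1/2 = 1.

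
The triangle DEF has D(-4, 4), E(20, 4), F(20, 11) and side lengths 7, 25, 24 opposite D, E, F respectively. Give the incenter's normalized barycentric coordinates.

(1/8, 25/56, 3/7)

The incenter has barycentric coordinates proportional to the opposite side lengths: (7 : 25 : 24).
Normalizing by 7+25+24 = 56 gives (1/8, 25/56, 3/7).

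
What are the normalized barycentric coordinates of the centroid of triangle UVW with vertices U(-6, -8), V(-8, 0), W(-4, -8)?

(1/3, 1/3, 1/3)

The centroid is the average of the vertices, so each weight is 1/3.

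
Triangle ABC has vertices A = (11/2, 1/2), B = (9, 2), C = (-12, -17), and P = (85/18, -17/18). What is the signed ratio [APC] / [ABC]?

1/3

[ABC] = ½·((11/2)·(2−(-17)) + 9·(-17−(1/2)) + (-12)·(1/2−2)) = ½·(209/2 − 315/2 + 18) = -35/2.
[APC] = ½·((11/2)·(-17/18−(-17)) + (85/18)·(-17−(1/2)) + (-12)·(1/2−(-17/18))) = ½·(3179/36 − 2975/36 − 52/3) = -35/6, so the ratio is (-35/6)/(-35/2) = 1/3.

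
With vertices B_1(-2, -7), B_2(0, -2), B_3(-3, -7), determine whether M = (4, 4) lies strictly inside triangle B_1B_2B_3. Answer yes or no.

Barycentric coordinates of M: (2/5, 11/5, -8/5).
The three coordinates are positive, positive, negative; a point is interior exactly when all three are positive.

no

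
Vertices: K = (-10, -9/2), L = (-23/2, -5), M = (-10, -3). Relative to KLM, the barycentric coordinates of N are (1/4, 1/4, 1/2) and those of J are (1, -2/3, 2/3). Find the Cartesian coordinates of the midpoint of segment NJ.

(-155/16, -169/48)

Barycentric coordinates of the midpoint are the average: (5/8, -5/24, 7/12).
Converting: (5/8)·K + (-5/24)·L + (7/12)·M = (-155/16, -169/48).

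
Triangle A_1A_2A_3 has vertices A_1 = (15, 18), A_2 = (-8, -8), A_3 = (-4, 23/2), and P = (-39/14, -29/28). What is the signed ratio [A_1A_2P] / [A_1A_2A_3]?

1/14

[A_1A_2A_3] = ½·(15·(-8−(23/2)) + (-8)·(23/2−18) + (-4)·(18−(-8))) = ½·(-585/2 + 52 − 104) = -689/4.
[A_1A_2P] = ½·(15·(-8−(-29/28)) + (-8)·(-29/28−18) + (-39/14)·(18−(-8))) = ½·(-2925/28 + 1066/7 − 507/7) = -689/56, so the ratio is (-689/56)/(-689/4) = 1/14.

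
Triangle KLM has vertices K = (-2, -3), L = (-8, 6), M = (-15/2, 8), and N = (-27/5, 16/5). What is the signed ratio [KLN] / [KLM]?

[KLM] = ½·((-2)·(6−8) + (-8)·(8−(-3)) + (-15/2)·(-3−6)) = ½·(4 − 88 + 135/2) = -33/4.
[KLN] = ½·((-2)·(6−(16/5)) + (-8)·(16/5−(-3)) + (-27/5)·(-3−6)) = ½·(-28/5 − 248/5 + 243/5) = -33/10, so the ratio is (-33/10)/(-33/4) = 2/5.

2/5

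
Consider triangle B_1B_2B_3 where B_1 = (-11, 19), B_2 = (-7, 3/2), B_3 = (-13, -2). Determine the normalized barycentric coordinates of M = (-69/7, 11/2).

(2/7, 3/7, 2/7)

Signed area of the reference triangle: [B_1B_2B_3] = ½·((-11)·(3/2−(-2)) + (-7)·(-2−19) + (-13)·(19−(3/2))) = ½·(-77/2 + 147 − 455/2) = -119/2.
[MB_2B_3] = ½·((-69/7)·(3/2−(-2)) + (-7)·(-2−(11/2)) + (-13)·(11/2−(3/2))) = ½·(-69/2 + 105/2 − 52) = -17, so the B_1-coordinate is (-17)/(-119/2) = 2/7.
[B_1MB_3] = ½·((-11)·(11/2−(-2)) + (-69/7)·(-2−19) + (-13)·(19−(11/2))) = ½·(-165/2 + 207 − 351/2) = -51/2, so the B_2-coordinate is 3/7.
[B_1B_2M] = ½·((-11)·(3/2−(11/2)) + (-7)·(11/2−19) + (-69/7)·(19−(3/2))) = ½·(44 + 189/2 − 345/2) = -17, so the B_3-coordinate is 2/7.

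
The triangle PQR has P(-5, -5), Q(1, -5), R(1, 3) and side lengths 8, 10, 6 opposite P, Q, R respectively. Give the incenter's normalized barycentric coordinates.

The incenter has barycentric coordinates proportional to the opposite side lengths: (8 : 10 : 6).
Normalizing by 8+10+6 = 24 gives (1/3, 5/12, 1/4).

(1/3, 5/12, 1/4)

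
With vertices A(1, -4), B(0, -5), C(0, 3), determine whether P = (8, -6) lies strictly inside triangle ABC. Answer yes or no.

Barycentric coordinates of P: (8, -47/8, -9/8).
The three coordinates are positive, negative, negative; a point is interior exactly when all three are positive.

no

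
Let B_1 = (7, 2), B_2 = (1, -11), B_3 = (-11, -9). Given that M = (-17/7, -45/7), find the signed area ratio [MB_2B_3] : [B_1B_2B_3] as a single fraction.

2/7

[B_1B_2B_3] = ½·(7·(-11−(-9)) + 1·(-9−2) + (-11)·(2−(-11))) = ½·(-14 − 11 − 143) = -84.
[MB_2B_3] = ½·((-17/7)·(-11−(-9)) + 1·(-9−(-45/7)) + (-11)·(-45/7−(-11))) = ½·(34/7 − 18/7 − 352/7) = -24, so the ratio is (-24)/(-84) = 2/7.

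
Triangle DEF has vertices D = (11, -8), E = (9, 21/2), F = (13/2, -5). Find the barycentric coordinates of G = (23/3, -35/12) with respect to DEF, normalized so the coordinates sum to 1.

(1/6, 1/6, 2/3)

Signed area of the reference triangle: [DEF] = ½·(11·(21/2−(-5)) + 9·(-5−(-8)) + (13/2)·(-8−(21/2))) = ½·(341/2 + 27 − 481/4) = 309/8.
[GEF] = ½·((23/3)·(21/2−(-5)) + 9·(-5−(-35/12)) + (13/2)·(-35/12−(21/2))) = ½·(713/6 − 75/4 − 2093/24) = 103/16, so the D-coordinate is (103/16)/(309/8) = 1/6.
[DGF] = ½·(11·(-35/12−(-5)) + (23/3)·(-5−(-8)) + (13/2)·(-8−(-35/12))) = ½·(275/12 + 23 − 793/24) = 103/16, so the E-coordinate is 1/6.
[DEG] = ½·(11·(21/2−(-35/12)) + 9·(-35/12−(-8)) + (23/3)·(-8−(21/2))) = ½·(1771/12 + 183/4 − 851/6) = 103/4, so the F-coordinate is 2/3.
Check: 1/6 + 1/6 + 2/3 = 1.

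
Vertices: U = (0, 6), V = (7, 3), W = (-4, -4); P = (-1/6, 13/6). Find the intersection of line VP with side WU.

(-8/5, 2)

Barycentric coordinates of P with respect to UVW: (1/2, 1/6, 1/3).
On side WU the V-coordinate is zero; dropping P's V-weight 1/6 and renormalizing the remaining 1/3 : 1/2 gives weights 2/5, 3/5 on W, U.
Q = (2/5)·(-4, -4) + (3/5)·(0, 6) = (-8/5, 2).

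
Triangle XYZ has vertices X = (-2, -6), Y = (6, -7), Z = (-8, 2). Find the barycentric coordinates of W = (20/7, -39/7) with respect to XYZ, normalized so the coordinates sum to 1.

(1/7, 5/7, 1/7)

Signed area of the reference triangle: [XYZ] = ½·((-2)·(-7−2) + 6·(2−(-6)) + (-8)·(-6−(-7))) = ½·(18 + 48 − 8) = 29.
[WYZ] = ½·((20/7)·(-7−2) + 6·(2−(-39/7)) + (-8)·(-39/7−(-7))) = ½·(-180/7 + 318/7 − 80/7) = 29/7, so the X-coordinate is (29/7)/29 = 1/7.
[XWZ] = ½·((-2)·(-39/7−2) + (20/7)·(2−(-6)) + (-8)·(-6−(-39/7))) = ½·(106/7 + 160/7 + 24/7) = 145/7, so the Y-coordinate is 5/7.
[XYW] = ½·((-2)·(-7−(-39/7)) + 6·(-39/7−(-6)) + (20/7)·(-6−(-7))) = ½·(20/7 + 18/7 + 20/7) = 29/7, so the Z-coordinate is 1/7.
Check: 1/7 + 5/7 + 1/7 = 1.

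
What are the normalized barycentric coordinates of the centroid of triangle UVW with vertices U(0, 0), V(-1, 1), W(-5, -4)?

The centroid is the average of the vertices, so each weight is 1/3.

(1/3, 1/3, 1/3)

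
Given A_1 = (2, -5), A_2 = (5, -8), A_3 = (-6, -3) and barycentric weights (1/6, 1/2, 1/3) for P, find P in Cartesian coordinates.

P = (1/6)·A_1 + (1/2)·A_2 + (1/3)·A_3.
x-coordinate: (1/6)·2 + (1/2)·5 + (1/3)·(-6) = 5/6.
y-coordinate: (1/6)·(-5) + (1/2)·(-8) + (1/3)·(-3) = -35/6.

(5/6, -35/6)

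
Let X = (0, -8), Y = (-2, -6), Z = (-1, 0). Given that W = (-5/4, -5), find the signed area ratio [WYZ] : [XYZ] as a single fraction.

[XYZ] = ½·(0·(-6−0) + (-2)·(0−(-8)) + (-1)·(-8−(-6))) = ½·(0 − 16 + 2) = -7.
[WYZ] = ½·((-5/4)·(-6−0) + (-2)·(0−(-5)) + (-1)·(-5−(-6))) = ½·(15/2 − 10 − 1) = -7/4, so the ratio is (-7/4)/(-7) = 1/4.

1/4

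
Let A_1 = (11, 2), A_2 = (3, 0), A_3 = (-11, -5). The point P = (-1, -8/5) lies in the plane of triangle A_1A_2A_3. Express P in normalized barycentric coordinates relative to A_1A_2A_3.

Signed area of the reference triangle: [A_1A_2A_3] = ½·(11·(0−(-5)) + 3·(-5−2) + (-11)·(2−0)) = ½·(55 − 21 − 22) = 6.
[PA_2A_3] = ½·((-1)·(0−(-5)) + 3·(-5−(-8/5)) + (-11)·(-8/5−0)) = ½·(-5 − 51/5 + 88/5) = 6/5, so the A_1-coordinate is (6/5)/6 = 1/5.
[A_1PA_3] = ½·(11·(-8/5−(-5)) + (-1)·(-5−2) + (-11)·(2−(-8/5))) = ½·(187/5 + 7 − 198/5) = 12/5, so the A_2-coordinate is 2/5.
[A_1A_2P] = ½·(11·(0−(-8/5)) + 3·(-8/5−2) + (-1)·(2−0)) = ½·(88/5 − 54/5 − 2) = 12/5, so the A_3-coordinate is 2/5.

(1/5, 2/5, 2/5)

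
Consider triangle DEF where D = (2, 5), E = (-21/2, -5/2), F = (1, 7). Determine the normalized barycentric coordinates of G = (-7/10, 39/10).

(3/5, 1/5, 1/5)

Signed area of the reference triangle: [DEF] = ½·(2·(-5/2−7) + (-21/2)·(7−5) + 1·(5−(-5/2))) = ½·(-19 − 21 + 15/2) = -65/4.
[GEF] = ½·((-7/10)·(-5/2−7) + (-21/2)·(7−(39/10)) + 1·(39/10−(-5/2))) = ½·(133/20 − 651/20 + 32/5) = -39/4, so the D-coordinate is (-39/4)/(-65/4) = 3/5.
[DGF] = ½·(2·(39/10−7) + (-7/10)·(7−5) + 1·(5−(39/10))) = ½·(-31/5 − 7/5 + 11/10) = -13/4, so the E-coordinate is 1/5.
[DEG] = ½·(2·(-5/2−(39/10)) + (-21/2)·(39/10−5) + (-7/10)·(5−(-5/2))) = ½·(-64/5 + 231/20 − 21/4) = -13/4, so the F-coordinate is 1/5.
Check: 3/5 + 1/5 + 1/5 = 1.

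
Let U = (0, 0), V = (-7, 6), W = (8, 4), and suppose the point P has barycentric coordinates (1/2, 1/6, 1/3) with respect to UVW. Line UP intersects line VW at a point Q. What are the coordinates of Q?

Line UP meets VW where the U-coordinate vanishes; zeroing P's U-weight and renormalizing leaves V, W-weights 1/6 : 1/3 → (1/3, 2/3).
So Q = (1/3)·V + (2/3)·W = (3, 14/3).

(3, 14/3)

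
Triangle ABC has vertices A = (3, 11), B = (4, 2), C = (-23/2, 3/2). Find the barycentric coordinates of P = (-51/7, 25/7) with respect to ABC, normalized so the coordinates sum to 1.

Signed area of the reference triangle: [ABC] = ½·(3·(2−(3/2)) + 4·(3/2−11) + (-23/2)·(11−2)) = ½·(3/2 − 38 − 207/2) = -70.
[PBC] = ½·((-51/7)·(2−(3/2)) + 4·(3/2−(25/7)) + (-23/2)·(25/7−2)) = ½·(-51/14 − 58/7 − 253/14) = -15, so the A-coordinate is (-15)/(-70) = 3/14.
[APC] = ½·(3·(25/7−(3/2)) + (-51/7)·(3/2−11) + (-23/2)·(11−(25/7))) = ½·(87/14 + 969/14 − 598/7) = -5, so the B-coordinate is 1/14.
[ABP] = ½·(3·(2−(25/7)) + 4·(25/7−11) + (-51/7)·(11−2)) = ½·(-33/7 − 208/7 − 459/7) = -50, so the C-coordinate is 5/7.

(3/14, 1/14, 5/7)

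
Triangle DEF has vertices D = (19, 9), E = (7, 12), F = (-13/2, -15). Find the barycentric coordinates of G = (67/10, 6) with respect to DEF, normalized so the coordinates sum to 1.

(1/5, 3/5, 1/5)

Signed area of the reference triangle: [DEF] = ½·(19·(12−(-15)) + 7·(-15−9) + (-13/2)·(9−12)) = ½·(513 − 168 + 39/2) = 729/4.
[GEF] = ½·((67/10)·(12−(-15)) + 7·(-15−6) + (-13/2)·(6−12)) = ½·(1809/10 − 147 + 39) = 729/20, so the D-coordinate is (729/20)/(729/4) = 1/5.
[DGF] = ½·(19·(6−(-15)) + (67/10)·(-15−9) + (-13/2)·(9−6)) = ½·(399 − 804/5 − 39/2) = 2187/20, so the E-coordinate is 3/5.
[DEG] = ½·(19·(12−6) + 7·(6−9) + (67/10)·(9−12)) = ½·(114 − 21 − 201/10) = 729/20, so the F-coordinate is 1/5.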